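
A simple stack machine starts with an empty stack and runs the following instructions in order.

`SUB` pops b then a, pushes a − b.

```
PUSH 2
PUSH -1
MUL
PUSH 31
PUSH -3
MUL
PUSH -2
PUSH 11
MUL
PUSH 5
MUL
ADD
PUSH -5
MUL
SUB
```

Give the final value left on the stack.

-1017

PUSH 2  -> [2]
PUSH -1 -> [2, -1]
MUL     -> [-2]
PUSH 31 -> [-2, 31]
PUSH -3 -> [-2, 31, -3]
MUL     -> [-2, -93]
PUSH -2 -> [-2, -93, -2]
PUSH 11 -> [-2, -93, -2, 11]
MUL     -> [-2, -93, -22]
PUSH 5  -> [-2, -93, -22, 5]
MUL     -> [-2, -93, -110]
ADD     -> [-2, -203]
PUSH -5 -> [-2, -203, -5]
MUL     -> [-2, 1015]
SUB     -> [-1017]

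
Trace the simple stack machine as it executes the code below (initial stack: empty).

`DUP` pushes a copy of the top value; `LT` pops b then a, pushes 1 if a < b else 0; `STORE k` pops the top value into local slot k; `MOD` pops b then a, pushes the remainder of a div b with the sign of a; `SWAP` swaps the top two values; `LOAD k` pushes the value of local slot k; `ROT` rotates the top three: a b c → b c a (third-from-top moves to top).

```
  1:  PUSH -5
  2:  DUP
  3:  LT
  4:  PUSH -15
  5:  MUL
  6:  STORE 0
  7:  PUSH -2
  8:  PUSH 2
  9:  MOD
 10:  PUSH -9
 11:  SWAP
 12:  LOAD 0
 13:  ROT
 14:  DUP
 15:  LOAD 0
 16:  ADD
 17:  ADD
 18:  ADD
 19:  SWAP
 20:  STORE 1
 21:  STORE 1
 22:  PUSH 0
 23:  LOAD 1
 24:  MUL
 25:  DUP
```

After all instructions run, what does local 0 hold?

PUSH -5  -> [-5]
DUP      -> [-5, -5]
LT       -> [0]
PUSH -15 -> [0, -15]
MUL      -> [0]
STORE 0  -> []
PUSH -2  -> [-2]
PUSH 2   -> [-2, 2]
MOD      -> [0]
PUSH -9  -> [0, -9]
SWAP     -> [-9, 0]
LOAD 0   -> [-9, 0, 0]
ROT      -> [0, 0, -9]
DUP      -> [0, 0, -9, -9]
LOAD 0   -> [0, 0, -9, -9, 0]
ADD      -> [0, 0, -9, -9]
ADD      -> [0, 0, -18]
ADD      -> [0, -18]
SWAP     -> [-18, 0]
STORE 1  -> [-18]
STORE 1  -> []
PUSH 0   -> [0]
LOAD 1   -> [0, -18]
MUL      -> [0]
DUP      -> [0, 0]

0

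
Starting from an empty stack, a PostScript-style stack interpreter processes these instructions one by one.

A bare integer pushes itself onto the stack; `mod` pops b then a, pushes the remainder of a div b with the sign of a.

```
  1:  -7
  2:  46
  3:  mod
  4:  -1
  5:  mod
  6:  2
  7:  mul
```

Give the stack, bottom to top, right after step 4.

-7  -> -7
46  -> -7 46
mod -> -7
-1  -> -7 -1

[-7, -1]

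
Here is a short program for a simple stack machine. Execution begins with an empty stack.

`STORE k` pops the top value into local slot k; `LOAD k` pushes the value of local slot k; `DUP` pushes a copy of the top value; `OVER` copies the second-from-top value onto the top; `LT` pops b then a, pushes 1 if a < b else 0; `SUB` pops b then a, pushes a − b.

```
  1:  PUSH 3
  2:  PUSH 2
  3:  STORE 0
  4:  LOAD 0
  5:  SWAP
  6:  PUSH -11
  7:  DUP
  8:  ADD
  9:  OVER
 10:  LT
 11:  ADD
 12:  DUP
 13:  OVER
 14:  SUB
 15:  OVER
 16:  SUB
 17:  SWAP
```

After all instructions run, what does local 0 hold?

PUSH 3   : [3]
PUSH 2   : [3, 2]
STORE 0  : [3]
LOAD 0   : [3, 2]
SWAP     : [2, 3]
PUSH -11 : [2, 3, -11]
DUP      : [2, 3, -11, -11]
ADD      : [2, 3, -22]
OVER     : [2, 3, -22, 3]
LT       : [2, 3, 1]
ADD      : [2, 4]
DUP      : [2, 4, 4]
OVER     : [2, 4, 4, 4]
SUB      : [2, 4, 0]
OVER     : [2, 4, 0, 4]
SUB      : [2, 4, -4]
SWAP     : [2, -4, 4]

2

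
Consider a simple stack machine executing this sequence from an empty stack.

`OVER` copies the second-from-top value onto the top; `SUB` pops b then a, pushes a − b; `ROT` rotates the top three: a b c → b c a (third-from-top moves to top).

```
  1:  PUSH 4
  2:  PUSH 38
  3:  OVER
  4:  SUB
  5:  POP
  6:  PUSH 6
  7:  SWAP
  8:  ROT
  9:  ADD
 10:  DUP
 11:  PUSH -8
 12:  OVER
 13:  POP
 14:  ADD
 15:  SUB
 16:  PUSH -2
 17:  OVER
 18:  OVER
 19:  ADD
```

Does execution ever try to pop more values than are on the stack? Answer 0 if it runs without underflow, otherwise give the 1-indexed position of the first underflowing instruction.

PUSH 4  : 4
PUSH 38 : 4 38
OVER    : 4 38 4
SUB     : 4 34
POP     : 4
PUSH 6  : 4 6
SWAP    : 6 4
ROT  — needs 3 operands, stack has 2 → underflow

8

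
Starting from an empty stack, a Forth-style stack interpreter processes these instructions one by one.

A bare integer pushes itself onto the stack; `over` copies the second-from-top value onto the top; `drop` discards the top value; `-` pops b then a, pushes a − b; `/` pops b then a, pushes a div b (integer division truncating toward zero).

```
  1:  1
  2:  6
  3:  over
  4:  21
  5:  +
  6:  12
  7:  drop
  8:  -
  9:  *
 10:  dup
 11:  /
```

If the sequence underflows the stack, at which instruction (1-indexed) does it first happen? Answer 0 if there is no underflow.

0

1    : [1]
6    : [1, 6]
over : [1, 6, 1]
21   : [1, 6, 1, 21]
+    : [1, 6, 22]
12   : [1, 6, 22, 12]
drop : [1, 6, 22]
-    : [1, -16]
*    : [-16]
dup  : [-16, -16]
/    : [1]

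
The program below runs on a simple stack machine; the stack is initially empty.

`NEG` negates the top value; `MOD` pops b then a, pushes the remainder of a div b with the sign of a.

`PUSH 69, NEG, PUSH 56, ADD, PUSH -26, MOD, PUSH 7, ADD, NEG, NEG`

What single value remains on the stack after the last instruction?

-6

PUSH 69  : [69]
NEG      : [-69]
PUSH 56  : [-69, 56]
ADD      : [-13]
PUSH -26 : [-13, -26]
MOD      : [-13]
PUSH 7   : [-13, 7]
ADD      : [-6]
NEG      : [6]
NEG      : [-6]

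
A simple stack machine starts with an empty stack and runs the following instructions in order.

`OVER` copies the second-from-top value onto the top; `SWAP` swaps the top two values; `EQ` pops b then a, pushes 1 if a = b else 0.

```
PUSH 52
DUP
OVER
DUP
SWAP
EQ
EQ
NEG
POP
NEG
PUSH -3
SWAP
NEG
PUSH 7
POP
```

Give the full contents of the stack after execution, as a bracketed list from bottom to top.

PUSH 52  [52]
DUP      [52, 52]
OVER     [52, 52, 52]
DUP      [52, 52, 52, 52]
SWAP     [52, 52, 52, 52]
EQ       [52, 52, 1]
EQ       [52, 0]
NEG      [52, 0]
POP      [52]
NEG      [-52]
PUSH -3  [-52, -3]
SWAP     [-3, -52]
NEG      [-3, 52]
PUSH 7   [-3, 52, 7]
POP      [-3, 52]

[-3, 52]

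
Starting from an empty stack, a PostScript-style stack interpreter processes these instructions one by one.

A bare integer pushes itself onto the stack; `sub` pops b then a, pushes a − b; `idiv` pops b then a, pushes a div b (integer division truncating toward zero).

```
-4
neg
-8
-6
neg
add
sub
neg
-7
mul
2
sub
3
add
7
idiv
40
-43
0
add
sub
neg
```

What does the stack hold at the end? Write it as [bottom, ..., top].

[6, -83]

-4    -4
neg   4
-8    4 -8
-6    4 -8 -6
neg   4 -8 6
add   4 -2
sub   6
neg   -6
-7    -6 -7
mul   42
2     42 2
sub   40
3     40 3
add   43
7     43 7
idiv  6
40    6 40
-43   6 40 -43
0     6 40 -43 0
add   6 40 -43
sub   6 83
neg   6 -83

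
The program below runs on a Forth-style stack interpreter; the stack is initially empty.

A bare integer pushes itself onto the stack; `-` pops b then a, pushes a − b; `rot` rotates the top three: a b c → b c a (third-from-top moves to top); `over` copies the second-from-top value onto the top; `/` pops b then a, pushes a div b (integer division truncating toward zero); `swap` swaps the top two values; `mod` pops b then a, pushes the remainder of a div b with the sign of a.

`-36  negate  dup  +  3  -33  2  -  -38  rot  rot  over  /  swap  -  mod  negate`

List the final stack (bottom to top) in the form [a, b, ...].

[72, 10]

-36    -> [-36]
negate -> [36]
dup    -> [36, 36]
+      -> [72]
3      -> [72, 3]
-33    -> [72, 3, -33]
2      -> [72, 3, -33, 2]
-      -> [72, 3, -35]
-38    -> [72, 3, -35, -38]
rot    -> [72, -35, -38, 3]
rot    -> [72, -38, 3, -35]
over   -> [72, -38, 3, -35, 3]
/      -> [72, -38, 3, -11]
swap   -> [72, -38, -11, 3]
-      -> [72, -38, -14]
mod    -> [72, -10]
negate -> [72, 10]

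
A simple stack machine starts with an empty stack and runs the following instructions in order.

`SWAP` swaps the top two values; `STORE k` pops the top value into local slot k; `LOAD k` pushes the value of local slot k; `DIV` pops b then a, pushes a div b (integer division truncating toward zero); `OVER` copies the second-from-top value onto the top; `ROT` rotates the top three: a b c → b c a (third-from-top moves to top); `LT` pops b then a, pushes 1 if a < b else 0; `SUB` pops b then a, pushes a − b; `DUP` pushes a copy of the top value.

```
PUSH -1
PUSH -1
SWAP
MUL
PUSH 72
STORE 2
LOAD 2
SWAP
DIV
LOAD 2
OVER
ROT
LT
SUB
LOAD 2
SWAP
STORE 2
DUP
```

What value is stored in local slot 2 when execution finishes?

72

PUSH -1 → -1
PUSH -1 → -1 -1
SWAP    → -1 -1
MUL     → 1
PUSH 72 → 1 72
STORE 2 → 1
LOAD 2  → 1 72
SWAP    → 72 1
DIV     → 72
LOAD 2  → 72 72
OVER    → 72 72 72
ROT     → 72 72 72
LT      → 72 0
SUB     → 72
LOAD 2  → 72 72
SWAP    → 72 72
STORE 2 → 72
DUP     → 72 72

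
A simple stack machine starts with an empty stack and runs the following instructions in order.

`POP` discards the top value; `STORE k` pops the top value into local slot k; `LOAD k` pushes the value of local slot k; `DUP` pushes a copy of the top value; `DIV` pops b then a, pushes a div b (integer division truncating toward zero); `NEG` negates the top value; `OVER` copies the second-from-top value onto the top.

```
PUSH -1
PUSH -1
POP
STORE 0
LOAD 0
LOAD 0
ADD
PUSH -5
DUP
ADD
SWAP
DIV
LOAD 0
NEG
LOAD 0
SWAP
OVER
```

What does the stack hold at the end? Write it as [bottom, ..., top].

[5, -1, 1, -1]

PUSH -1 → [-1]
PUSH -1 → [-1, -1]
POP     → [-1]
STORE 0 → []
LOAD 0  → [-1]
LOAD 0  → [-1, -1]
ADD     → [-2]
PUSH -5 → [-2, -5]
DUP     → [-2, -5, -5]
ADD     → [-2, -10]
SWAP    → [-10, -2]
DIV     → [5]
LOAD 0  → [5, -1]
NEG     → [5, 1]
LOAD 0  → [5, 1, -1]
SWAP    → [5, -1, 1]
OVER    → [5, -1, 1, -1]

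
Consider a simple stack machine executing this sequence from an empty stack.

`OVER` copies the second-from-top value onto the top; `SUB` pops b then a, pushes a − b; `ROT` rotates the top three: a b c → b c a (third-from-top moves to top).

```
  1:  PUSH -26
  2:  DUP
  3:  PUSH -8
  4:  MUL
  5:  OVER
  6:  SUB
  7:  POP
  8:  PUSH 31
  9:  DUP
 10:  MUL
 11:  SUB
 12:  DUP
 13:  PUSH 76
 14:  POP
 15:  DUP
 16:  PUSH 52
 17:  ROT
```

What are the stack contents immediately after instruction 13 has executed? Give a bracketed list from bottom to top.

PUSH -26  [-26]
DUP       [-26, -26]
PUSH -8   [-26, -26, -8]
MUL       [-26, 208]
OVER      [-26, 208, -26]
SUB       [-26, 234]
POP       [-26]
PUSH 31   [-26, 31]
DUP       [-26, 31, 31]
MUL       [-26, 961]
SUB       [-987]
DUP       [-987, -987]
PUSH 76   [-987, -987, 76]

[-987, -987, 76]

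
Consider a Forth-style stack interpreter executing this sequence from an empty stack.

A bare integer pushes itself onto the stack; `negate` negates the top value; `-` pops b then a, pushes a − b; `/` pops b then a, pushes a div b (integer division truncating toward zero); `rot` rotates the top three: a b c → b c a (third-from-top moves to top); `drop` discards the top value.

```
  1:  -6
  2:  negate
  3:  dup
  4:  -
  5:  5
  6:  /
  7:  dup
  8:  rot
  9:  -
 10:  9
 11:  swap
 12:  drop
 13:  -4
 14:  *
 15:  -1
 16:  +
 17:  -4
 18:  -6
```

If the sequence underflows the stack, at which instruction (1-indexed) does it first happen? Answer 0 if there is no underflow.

8

-6      [-6]
negate  [6]
dup     [6, 6]
-       [0]
5       [0, 5]
/       [0]
dup     [0, 0]
rot  — needs 3 operands, stack has 2 → underflow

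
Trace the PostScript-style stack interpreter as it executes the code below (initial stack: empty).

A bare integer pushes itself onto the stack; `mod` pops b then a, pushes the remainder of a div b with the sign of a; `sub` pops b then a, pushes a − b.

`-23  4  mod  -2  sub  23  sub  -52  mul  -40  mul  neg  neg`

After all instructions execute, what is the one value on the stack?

-23 → -23
4   → -23 4
mod → -3
-2  → -3 -2
sub → -1
23  → -1 23
sub → -24
-52 → -24 -52
mul → 1248
-40 → 1248 -40
mul → -49920
neg → 49920
neg → -49920

-49920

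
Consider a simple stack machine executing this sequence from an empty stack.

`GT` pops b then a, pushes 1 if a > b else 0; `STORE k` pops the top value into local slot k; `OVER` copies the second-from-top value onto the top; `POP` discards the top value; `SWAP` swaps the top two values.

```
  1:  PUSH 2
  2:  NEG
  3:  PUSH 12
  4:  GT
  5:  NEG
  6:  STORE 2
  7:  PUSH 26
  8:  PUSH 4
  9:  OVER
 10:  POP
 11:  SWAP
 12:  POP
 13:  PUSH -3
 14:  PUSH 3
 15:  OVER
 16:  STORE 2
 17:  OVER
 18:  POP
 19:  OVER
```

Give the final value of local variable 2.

PUSH 2  → 2
NEG     → -2
PUSH 12 → -2 12
GT      → 0
NEG     → 0
STORE 2 → (empty)
PUSH 26 → 26
PUSH 4  → 26 4
OVER    → 26 4 26
POP     → 26 4
SWAP    → 4 26
POP     → 4
PUSH -3 → 4 -3
PUSH 3  → 4 -3 3
OVER    → 4 -3 3 -3
STORE 2 → 4 -3 3
OVER    → 4 -3 3 -3
POP     → 4 -3 3
OVER    → 4 -3 3 -3

-3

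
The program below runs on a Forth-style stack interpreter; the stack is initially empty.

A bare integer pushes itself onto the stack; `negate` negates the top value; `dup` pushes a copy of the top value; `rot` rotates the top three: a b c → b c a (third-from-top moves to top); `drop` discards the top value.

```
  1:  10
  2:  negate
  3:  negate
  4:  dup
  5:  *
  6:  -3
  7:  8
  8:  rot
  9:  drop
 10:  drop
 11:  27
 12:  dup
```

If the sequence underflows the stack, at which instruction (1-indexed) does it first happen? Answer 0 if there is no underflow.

10     -> 10
negate -> -10
negate -> 10
dup    -> 10 10
*      -> 100
-3     -> 100 -3
8      -> 100 -3 8
rot    -> -3 8 100
drop   -> -3 8
drop   -> -3
27     -> -3 27
dup    -> -3 27 27

0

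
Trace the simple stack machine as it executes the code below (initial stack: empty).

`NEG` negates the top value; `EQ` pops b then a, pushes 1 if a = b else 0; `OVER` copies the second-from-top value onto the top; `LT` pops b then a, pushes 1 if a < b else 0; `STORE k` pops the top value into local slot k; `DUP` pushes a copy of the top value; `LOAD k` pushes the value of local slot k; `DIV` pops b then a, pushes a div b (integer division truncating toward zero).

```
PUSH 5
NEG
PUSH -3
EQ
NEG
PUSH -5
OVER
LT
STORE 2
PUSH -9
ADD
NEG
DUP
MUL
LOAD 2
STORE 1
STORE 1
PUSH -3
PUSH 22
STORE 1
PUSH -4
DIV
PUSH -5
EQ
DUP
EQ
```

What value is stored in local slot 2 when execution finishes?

PUSH 5   [5]
NEG      [-5]
PUSH -3  [-5, -3]
EQ       [0]
NEG      [0]
PUSH -5  [0, -5]
OVER     [0, -5, 0]
LT       [0, 1]
STORE 2  [0]
PUSH -9  [0, -9]
ADD      [-9]
NEG      [9]
DUP      [9, 9]
MUL      [81]
LOAD 2   [81, 1]
STORE 1  [81]
STORE 1  []
PUSH -3  [-3]
PUSH 22  [-3, 22]
STORE 1  [-3]
PUSH -4  [-3, -4]
DIV      [0]
PUSH -5  [0, -5]
EQ       [0]
DUP      [0, 0]
EQ       [1]

1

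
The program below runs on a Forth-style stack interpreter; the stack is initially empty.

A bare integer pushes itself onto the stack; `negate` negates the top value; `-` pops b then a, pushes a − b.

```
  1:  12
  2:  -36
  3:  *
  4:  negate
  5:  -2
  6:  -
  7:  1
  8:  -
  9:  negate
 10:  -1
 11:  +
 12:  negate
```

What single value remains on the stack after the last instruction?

434

12      12
-36     12 -36
*       -432
negate  432
-2      432 -2
-       434
1       434 1
-       433
negate  -433
-1      -433 -1
+       -434
negate  434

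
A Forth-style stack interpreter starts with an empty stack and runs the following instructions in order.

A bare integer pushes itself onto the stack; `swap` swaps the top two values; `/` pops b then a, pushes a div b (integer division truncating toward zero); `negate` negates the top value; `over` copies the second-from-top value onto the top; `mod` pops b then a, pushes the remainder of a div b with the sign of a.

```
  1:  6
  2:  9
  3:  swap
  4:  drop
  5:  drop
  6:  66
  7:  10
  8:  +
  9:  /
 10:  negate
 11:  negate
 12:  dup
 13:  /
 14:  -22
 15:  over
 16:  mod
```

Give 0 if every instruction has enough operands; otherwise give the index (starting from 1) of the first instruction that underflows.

6    → [6]
9    → [6, 9]
swap → [9, 6]
drop → [9]
drop → []
66   → [66]
10   → [66, 10]
+    → [76]
/  — needs 2 operands, stack has 1 → underflow

9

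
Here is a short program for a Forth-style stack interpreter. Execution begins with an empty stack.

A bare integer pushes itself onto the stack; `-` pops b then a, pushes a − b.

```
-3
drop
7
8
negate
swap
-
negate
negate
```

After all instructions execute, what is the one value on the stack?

-3     → [-3]
drop   → []
7      → [7]
8      → [7, 8]
negate → [7, -8]
swap   → [-8, 7]
-      → [-15]
negate → [15]
negate → [-15]

-15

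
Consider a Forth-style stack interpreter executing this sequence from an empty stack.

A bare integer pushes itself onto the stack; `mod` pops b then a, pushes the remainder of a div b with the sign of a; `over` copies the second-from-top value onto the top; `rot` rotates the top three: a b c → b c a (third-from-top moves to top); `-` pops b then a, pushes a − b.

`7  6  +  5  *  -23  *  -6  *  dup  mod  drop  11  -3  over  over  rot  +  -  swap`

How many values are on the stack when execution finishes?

2

7     7
6     7 6
+     13
5     13 5
*     65
-23   65 -23
*     -1495
-6    -1495 -6
*     8970
dup   8970 8970
mod   0
drop  (empty)
11    11
-3    11 -3
over  11 -3 11
over  11 -3 11 -3
rot   11 11 -3 -3
+     11 11 -6
-     11 17
swap  17 11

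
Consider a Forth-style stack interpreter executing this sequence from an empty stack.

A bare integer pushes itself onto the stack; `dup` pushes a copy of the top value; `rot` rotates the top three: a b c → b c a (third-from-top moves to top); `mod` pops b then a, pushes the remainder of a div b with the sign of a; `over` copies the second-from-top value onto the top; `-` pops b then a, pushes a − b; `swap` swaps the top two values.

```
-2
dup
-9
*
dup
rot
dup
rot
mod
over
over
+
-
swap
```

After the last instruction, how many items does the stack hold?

-2    [-2]
dup   [-2, -2]
-9    [-2, -2, -9]
*     [-2, 18]
dup   [-2, 18, 18]
rot   [18, 18, -2]
dup   [18, 18, -2, -2]
rot   [18, -2, -2, 18]
mod   [18, -2, -2]
over  [18, -2, -2, -2]
over  [18, -2, -2, -2, -2]
+     [18, -2, -2, -4]
-     [18, -2, 2]
swap  [18, 2, -2]

3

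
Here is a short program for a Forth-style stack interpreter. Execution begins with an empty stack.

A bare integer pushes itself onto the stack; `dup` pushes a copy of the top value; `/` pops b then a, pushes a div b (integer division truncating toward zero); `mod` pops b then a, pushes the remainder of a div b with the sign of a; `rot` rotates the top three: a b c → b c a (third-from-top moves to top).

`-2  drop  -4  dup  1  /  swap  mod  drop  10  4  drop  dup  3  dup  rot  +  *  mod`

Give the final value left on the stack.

-2    -2
drop  (empty)
-4    -4
dup   -4 -4
1     -4 -4 1
/     -4 -4
swap  -4 -4
mod   0
drop  (empty)
10    10
4     10 4
drop  10
dup   10 10
3     10 10 3
dup   10 10 3 3
rot   10 3 3 10
+     10 3 13
*     10 39
mod   10

10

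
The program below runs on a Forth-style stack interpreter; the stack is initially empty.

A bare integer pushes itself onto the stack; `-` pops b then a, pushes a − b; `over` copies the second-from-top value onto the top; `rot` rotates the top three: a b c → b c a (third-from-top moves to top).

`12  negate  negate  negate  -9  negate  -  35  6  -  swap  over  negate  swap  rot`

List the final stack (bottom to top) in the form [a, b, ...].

[-29, -21, 29]

12     -> [12]
negate -> [-12]
negate -> [12]
negate -> [-12]
-9     -> [-12, -9]
negate -> [-12, 9]
-      -> [-21]
35     -> [-21, 35]
6      -> [-21, 35, 6]
-      -> [-21, 29]
swap   -> [29, -21]
over   -> [29, -21, 29]
negate -> [29, -21, -29]
swap   -> [29, -29, -21]
rot    -> [-29, -21, 29]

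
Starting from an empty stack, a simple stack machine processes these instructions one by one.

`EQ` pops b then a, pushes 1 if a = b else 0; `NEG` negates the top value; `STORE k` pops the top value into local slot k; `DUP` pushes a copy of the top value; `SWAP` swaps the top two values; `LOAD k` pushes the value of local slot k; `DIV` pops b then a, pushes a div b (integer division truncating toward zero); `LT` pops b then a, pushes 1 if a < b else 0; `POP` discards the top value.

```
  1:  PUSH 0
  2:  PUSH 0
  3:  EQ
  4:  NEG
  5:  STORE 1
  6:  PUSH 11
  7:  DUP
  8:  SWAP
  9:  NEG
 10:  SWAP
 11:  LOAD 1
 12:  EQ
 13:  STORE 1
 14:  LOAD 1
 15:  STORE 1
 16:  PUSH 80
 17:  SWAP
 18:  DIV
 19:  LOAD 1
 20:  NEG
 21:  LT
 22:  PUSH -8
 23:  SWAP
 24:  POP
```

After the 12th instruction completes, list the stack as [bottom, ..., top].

PUSH 0  : 0
PUSH 0  : 0 0
EQ      : 1
NEG     : -1
STORE 1 : (empty)
PUSH 11 : 11
DUP     : 11 11
SWAP    : 11 11
NEG     : 11 -11
SWAP    : -11 11
LOAD 1  : -11 11 -1
EQ      : -11 0

[-11, 0]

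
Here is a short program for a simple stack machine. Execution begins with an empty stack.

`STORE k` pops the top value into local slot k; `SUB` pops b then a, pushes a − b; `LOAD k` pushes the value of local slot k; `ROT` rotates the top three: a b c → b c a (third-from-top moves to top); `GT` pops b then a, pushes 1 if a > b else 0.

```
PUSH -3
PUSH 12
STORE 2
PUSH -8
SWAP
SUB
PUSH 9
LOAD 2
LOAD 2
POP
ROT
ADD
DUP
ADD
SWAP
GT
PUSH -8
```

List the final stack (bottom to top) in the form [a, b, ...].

PUSH -3  [-3]
PUSH 12  [-3, 12]
STORE 2  [-3]
PUSH -8  [-3, -8]
SWAP     [-8, -3]
SUB      [-5]
PUSH 9   [-5, 9]
LOAD 2   [-5, 9, 12]
LOAD 2   [-5, 9, 12, 12]
POP      [-5, 9, 12]
ROT      [9, 12, -5]
ADD      [9, 7]
DUP      [9, 7, 7]
ADD      [9, 14]
SWAP     [14, 9]
GT       [1]
PUSH -8  [1, -8]

[1, -8]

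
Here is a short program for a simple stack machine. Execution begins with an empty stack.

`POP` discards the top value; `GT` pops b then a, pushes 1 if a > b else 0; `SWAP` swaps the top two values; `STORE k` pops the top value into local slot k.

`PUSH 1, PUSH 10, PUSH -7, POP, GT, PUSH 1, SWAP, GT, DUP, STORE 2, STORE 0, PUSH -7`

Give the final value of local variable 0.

1

PUSH 1  : [1]
PUSH 10 : [1, 10]
PUSH -7 : [1, 10, -7]
POP     : [1, 10]
GT      : [0]
PUSH 1  : [0, 1]
SWAP    : [1, 0]
GT      : [1]
DUP     : [1, 1]
STORE 2 : [1]
STORE 0 : []
PUSH -7 : [-7]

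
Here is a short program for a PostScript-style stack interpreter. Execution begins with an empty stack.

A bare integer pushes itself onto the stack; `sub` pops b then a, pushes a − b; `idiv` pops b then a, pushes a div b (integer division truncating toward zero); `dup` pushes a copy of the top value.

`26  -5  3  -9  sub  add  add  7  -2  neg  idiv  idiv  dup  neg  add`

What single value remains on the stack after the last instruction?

0

26   : [26]
-5   : [26, -5]
3    : [26, -5, 3]
-9   : [26, -5, 3, -9]
sub  : [26, -5, 12]
add  : [26, 7]
add  : [33]
7    : [33, 7]
-2   : [33, 7, -2]
neg  : [33, 7, 2]
idiv : [33, 3]
idiv : [11]
dup  : [11, 11]
neg  : [11, -11]
add  : [0]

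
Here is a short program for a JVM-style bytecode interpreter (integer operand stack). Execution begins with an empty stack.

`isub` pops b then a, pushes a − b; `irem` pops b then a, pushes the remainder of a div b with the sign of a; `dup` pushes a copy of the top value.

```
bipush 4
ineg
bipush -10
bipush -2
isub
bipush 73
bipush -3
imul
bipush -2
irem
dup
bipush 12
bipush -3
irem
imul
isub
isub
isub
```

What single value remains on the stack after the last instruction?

3

bipush 4   -> [4]
ineg       -> [-4]
bipush -10 -> [-4, -10]
bipush -2  -> [-4, -10, -2]
isub       -> [-4, -8]
bipush 73  -> [-4, -8, 73]
bipush -3  -> [-4, -8, 73, -3]
imul       -> [-4, -8, -219]
bipush -2  -> [-4, -8, -219, -2]
irem       -> [-4, -8, -1]
dup        -> [-4, -8, -1, -1]
bipush 12  -> [-4, -8, -1, -1, 12]
bipush -3  -> [-4, -8, -1, -1, 12, -3]
irem       -> [-4, -8, -1, -1, 0]
imul       -> [-4, -8, -1, 0]
isub       -> [-4, -8, -1]
isub       -> [-4, -7]
isub       -> [3]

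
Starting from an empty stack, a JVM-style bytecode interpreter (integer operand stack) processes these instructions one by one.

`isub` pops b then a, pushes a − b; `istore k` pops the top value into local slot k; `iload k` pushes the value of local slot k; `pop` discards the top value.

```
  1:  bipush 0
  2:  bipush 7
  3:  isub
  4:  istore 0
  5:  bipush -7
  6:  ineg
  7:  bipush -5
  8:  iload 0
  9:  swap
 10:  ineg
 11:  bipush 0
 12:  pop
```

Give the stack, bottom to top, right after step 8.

[7, -5, -7]

bipush 0  : 0
bipush 7  : 0 7
isub      : -7
istore 0  : (empty)
bipush -7 : -7
ineg      : 7
bipush -5 : 7 -5
iload 0   : 7 -5 -7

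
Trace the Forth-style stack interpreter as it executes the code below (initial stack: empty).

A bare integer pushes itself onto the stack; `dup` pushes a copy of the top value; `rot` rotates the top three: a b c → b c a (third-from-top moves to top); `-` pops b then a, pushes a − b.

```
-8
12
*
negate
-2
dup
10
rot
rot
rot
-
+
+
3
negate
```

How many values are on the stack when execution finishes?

2

-8      [-8]
12      [-8, 12]
*       [-96]
negate  [96]
-2      [96, -2]
dup     [96, -2, -2]
10      [96, -2, -2, 10]
rot     [96, -2, 10, -2]
rot     [96, 10, -2, -2]
rot     [96, -2, -2, 10]
-       [96, -2, -12]
+       [96, -14]
+       [82]
3       [82, 3]
negate  [82, -3]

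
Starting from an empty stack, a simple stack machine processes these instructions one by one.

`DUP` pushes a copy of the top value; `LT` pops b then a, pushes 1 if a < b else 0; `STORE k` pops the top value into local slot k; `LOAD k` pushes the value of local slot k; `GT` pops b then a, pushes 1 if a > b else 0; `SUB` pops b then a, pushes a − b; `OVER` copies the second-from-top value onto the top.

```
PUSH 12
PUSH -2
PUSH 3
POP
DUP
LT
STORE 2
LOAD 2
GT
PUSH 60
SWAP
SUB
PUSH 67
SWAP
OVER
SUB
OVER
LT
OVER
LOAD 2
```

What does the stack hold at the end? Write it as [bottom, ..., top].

PUSH 12 : 12
PUSH -2 : 12 -2
PUSH 3  : 12 -2 3
POP     : 12 -2
DUP     : 12 -2 -2
LT      : 12 0
STORE 2 : 12
LOAD 2  : 12 0
GT      : 1
PUSH 60 : 1 60
SWAP    : 60 1
SUB     : 59
PUSH 67 : 59 67
SWAP    : 67 59
OVER    : 67 59 67
SUB     : 67 -8
OVER    : 67 -8 67
LT      : 67 1
OVER    : 67 1 67
LOAD 2  : 67 1 67 0

[67, 1, 67, 0]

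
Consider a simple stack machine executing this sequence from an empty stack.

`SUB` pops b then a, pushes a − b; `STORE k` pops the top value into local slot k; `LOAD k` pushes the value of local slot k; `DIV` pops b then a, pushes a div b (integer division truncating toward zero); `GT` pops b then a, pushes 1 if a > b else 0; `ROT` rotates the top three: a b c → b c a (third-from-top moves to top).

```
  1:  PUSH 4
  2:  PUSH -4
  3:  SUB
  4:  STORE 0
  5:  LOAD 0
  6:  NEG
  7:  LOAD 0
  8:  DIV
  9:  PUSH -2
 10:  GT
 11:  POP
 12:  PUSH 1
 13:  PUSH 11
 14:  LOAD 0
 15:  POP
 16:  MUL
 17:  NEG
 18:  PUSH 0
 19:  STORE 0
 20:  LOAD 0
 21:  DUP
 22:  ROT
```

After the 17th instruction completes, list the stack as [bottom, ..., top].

[-11]

PUSH 4  -> 4
PUSH -4 -> 4 -4
SUB     -> 8
STORE 0 -> (empty)
LOAD 0  -> 8
NEG     -> -8
LOAD 0  -> -8 8
DIV     -> -1
PUSH -2 -> -1 -2
GT      -> 1
POP     -> (empty)
PUSH 1  -> 1
PUSH 11 -> 1 11
LOAD 0  -> 1 11 8
POP     -> 1 11
MUL     -> 11
NEG     -> -11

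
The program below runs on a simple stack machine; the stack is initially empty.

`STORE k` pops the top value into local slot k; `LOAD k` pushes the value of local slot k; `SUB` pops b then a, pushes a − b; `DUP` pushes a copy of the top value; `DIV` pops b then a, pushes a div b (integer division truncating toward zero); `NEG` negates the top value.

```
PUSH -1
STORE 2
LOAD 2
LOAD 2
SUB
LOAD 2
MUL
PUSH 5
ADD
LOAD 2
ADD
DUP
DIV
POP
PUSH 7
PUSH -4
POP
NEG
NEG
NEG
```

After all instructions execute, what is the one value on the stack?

-7

PUSH -1  -1
STORE 2  (empty)
LOAD 2   -1
LOAD 2   -1 -1
SUB      0
LOAD 2   0 -1
MUL      0
PUSH 5   0 5
ADD      5
LOAD 2   5 -1
ADD      4
DUP      4 4
DIV      1
POP      (empty)
PUSH 7   7
PUSH -4  7 -4
POP      7
NEG      -7
NEG      7
NEG      -7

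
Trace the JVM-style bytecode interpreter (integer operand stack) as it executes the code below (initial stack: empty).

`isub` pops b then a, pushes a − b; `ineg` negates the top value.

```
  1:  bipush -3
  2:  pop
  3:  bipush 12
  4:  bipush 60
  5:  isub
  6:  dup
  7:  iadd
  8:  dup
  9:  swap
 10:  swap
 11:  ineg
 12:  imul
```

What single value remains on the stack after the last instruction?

bipush -3 : -3
pop       : (empty)
bipush 12 : 12
bipush 60 : 12 60
isub      : -48
dup       : -48 -48
iadd      : -96
dup       : -96 -96
swap      : -96 -96
swap      : -96 -96
ineg      : -96 96
imul      : -9216

-9216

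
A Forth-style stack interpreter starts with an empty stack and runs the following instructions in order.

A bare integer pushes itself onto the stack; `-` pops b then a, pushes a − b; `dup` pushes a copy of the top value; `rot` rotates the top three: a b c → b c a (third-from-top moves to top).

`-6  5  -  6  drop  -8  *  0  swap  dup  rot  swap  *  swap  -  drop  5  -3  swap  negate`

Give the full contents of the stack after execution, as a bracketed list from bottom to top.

-6     : [-6]
5      : [-6, 5]
-      : [-11]
6      : [-11, 6]
drop   : [-11]
-8     : [-11, -8]
*      : [88]
0      : [88, 0]
swap   : [0, 88]
dup    : [0, 88, 88]
rot    : [88, 88, 0]
swap   : [88, 0, 88]
*      : [88, 0]
swap   : [0, 88]
-      : [-88]
drop   : []
5      : [5]
-3     : [5, -3]
swap   : [-3, 5]
negate : [-3, -5]

[-3, -5]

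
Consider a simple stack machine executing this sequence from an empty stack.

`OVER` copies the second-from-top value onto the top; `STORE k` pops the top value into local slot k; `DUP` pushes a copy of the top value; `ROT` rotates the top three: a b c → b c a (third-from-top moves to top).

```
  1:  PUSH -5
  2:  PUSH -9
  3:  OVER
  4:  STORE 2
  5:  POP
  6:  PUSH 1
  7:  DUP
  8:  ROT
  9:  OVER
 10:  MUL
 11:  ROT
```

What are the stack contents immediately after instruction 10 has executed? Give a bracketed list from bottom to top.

PUSH -5  [-5]
PUSH -9  [-5, -9]
OVER     [-5, -9, -5]
STORE 2  [-5, -9]
POP      [-5]
PUSH 1   [-5, 1]
DUP      [-5, 1, 1]
ROT      [1, 1, -5]
OVER     [1, 1, -5, 1]
MUL      [1, 1, -5]

[1, 1, -5]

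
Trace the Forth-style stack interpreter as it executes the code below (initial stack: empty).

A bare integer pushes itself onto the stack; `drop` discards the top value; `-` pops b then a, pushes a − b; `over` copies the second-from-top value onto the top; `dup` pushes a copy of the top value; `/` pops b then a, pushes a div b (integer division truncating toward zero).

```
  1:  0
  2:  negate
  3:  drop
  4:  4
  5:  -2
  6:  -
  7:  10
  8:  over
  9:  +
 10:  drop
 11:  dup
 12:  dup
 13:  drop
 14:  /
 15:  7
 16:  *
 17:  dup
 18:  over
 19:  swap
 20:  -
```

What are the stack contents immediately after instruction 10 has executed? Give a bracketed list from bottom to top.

[6]

0      : [0]
negate : [0]
drop   : []
4      : [4]
-2     : [4, -2]
-      : [6]
10     : [6, 10]
over   : [6, 10, 6]
+      : [6, 16]
drop   : [6]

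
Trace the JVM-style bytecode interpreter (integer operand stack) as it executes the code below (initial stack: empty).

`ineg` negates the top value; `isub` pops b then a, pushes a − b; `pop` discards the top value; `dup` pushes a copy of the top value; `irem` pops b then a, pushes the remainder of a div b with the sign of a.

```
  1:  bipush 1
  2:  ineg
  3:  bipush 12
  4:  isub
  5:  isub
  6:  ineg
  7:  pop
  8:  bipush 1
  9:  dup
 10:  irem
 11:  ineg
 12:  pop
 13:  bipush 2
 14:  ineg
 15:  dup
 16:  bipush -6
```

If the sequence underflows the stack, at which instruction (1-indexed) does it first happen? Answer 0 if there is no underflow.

bipush 1   1
ineg       -1
bipush 12  -1 12
isub       -13
isub  — needs 2 operands, stack has 1 → underflow

5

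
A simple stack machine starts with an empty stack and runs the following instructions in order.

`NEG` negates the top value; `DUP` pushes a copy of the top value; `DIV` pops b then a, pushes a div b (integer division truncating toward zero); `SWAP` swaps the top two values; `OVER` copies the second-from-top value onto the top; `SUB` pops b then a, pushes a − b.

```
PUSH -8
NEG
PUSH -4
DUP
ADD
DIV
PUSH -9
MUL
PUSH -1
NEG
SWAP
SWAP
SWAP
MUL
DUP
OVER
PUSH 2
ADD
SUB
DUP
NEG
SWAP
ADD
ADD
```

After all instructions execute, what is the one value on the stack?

9

PUSH -8 → [-8]
NEG     → [8]
PUSH -4 → [8, -4]
DUP     → [8, -4, -4]
ADD     → [8, -8]
DIV     → [-1]
PUSH -9 → [-1, -9]
MUL     → [9]
PUSH -1 → [9, -1]
NEG     → [9, 1]
SWAP    → [1, 9]
SWAP    → [9, 1]
SWAP    → [1, 9]
MUL     → [9]
DUP     → [9, 9]
OVER    → [9, 9, 9]
PUSH 2  → [9, 9, 9, 2]
ADD     → [9, 9, 11]
SUB     → [9, -2]
DUP     → [9, -2, -2]
NEG     → [9, -2, 2]
SWAP    → [9, 2, -2]
ADD     → [9, 0]
ADD     → [9]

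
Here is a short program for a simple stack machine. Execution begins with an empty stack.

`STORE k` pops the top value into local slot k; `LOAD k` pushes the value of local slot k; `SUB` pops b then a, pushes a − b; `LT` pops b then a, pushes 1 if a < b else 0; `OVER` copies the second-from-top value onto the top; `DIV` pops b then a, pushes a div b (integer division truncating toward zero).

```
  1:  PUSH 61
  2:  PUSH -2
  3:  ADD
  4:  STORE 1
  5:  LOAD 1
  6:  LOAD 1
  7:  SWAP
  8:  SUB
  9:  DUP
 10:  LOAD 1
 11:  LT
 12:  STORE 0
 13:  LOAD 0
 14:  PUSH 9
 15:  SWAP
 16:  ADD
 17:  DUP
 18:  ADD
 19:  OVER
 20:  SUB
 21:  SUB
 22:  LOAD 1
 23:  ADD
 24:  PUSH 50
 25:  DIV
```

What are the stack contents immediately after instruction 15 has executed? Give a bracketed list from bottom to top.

[0, 9, 1]

PUSH 61 → 61
PUSH -2 → 61 -2
ADD     → 59
STORE 1 → (empty)
LOAD 1  → 59
LOAD 1  → 59 59
SWAP    → 59 59
SUB     → 0
DUP     → 0 0
LOAD 1  → 0 0 59
LT      → 0 1
STORE 0 → 0
LOAD 0  → 0 1
PUSH 9  → 0 1 9
SWAP    → 0 9 1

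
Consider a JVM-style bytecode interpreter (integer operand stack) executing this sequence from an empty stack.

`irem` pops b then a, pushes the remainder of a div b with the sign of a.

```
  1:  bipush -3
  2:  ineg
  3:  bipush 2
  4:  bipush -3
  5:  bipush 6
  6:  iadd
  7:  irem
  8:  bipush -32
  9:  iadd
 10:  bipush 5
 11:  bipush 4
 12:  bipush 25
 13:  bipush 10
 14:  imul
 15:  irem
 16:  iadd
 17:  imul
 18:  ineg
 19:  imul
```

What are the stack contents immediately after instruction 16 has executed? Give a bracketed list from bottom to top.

[3, -30, 9]

bipush -3  → [-3]
ineg       → [3]
bipush 2   → [3, 2]
bipush -3  → [3, 2, -3]
bipush 6   → [3, 2, -3, 6]
iadd       → [3, 2, 3]
irem       → [3, 2]
bipush -32 → [3, 2, -32]
iadd       → [3, -30]
bipush 5   → [3, -30, 5]
bipush 4   → [3, -30, 5, 4]
bipush 25  → [3, -30, 5, 4, 25]
bipush 10  → [3, -30, 5, 4, 25, 10]
imul       → [3, -30, 5, 4, 250]
irem       → [3, -30, 5, 4]
iadd       → [3, -30, 9]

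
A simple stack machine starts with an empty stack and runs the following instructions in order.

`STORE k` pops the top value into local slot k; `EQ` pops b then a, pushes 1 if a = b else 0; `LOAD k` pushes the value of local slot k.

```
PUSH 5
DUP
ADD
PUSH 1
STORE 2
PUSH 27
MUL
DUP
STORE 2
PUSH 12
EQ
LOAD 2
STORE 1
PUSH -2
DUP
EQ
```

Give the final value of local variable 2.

270

PUSH 5  : [5]
DUP     : [5, 5]
ADD     : [10]
PUSH 1  : [10, 1]
STORE 2 : [10]
PUSH 27 : [10, 27]
MUL     : [270]
DUP     : [270, 270]
STORE 2 : [270]
PUSH 12 : [270, 12]
EQ      : [0]
LOAD 2  : [0, 270]
STORE 1 : [0]
PUSH -2 : [0, -2]
DUP     : [0, -2, -2]
EQ      : [0, 1]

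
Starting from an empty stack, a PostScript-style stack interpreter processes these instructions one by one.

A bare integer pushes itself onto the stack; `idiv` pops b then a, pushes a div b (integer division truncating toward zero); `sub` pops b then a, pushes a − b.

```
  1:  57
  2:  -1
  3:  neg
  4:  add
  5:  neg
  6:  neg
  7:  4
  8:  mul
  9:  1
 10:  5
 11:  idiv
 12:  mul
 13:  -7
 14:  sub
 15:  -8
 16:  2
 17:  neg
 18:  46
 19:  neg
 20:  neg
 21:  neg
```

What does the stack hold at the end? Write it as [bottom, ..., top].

[7, -8, -2, -46]

57   → 57
-1   → 57 -1
neg  → 57 1
add  → 58
neg  → -58
neg  → 58
4    → 58 4
mul  → 232
1    → 232 1
5    → 232 1 5
idiv → 232 0
mul  → 0
-7   → 0 -7
sub  → 7
-8   → 7 -8
2    → 7 -8 2
neg  → 7 -8 -2
46   → 7 -8 -2 46
neg  → 7 -8 -2 -46
neg  → 7 -8 -2 46
neg  → 7 -8 -2 -46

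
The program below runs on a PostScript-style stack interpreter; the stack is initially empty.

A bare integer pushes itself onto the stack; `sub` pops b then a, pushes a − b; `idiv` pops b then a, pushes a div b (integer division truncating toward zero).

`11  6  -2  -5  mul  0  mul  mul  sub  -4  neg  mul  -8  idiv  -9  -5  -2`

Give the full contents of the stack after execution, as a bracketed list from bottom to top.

[-5, -9, -5, -2]

11    11
6     11 6
-2    11 6 -2
-5    11 6 -2 -5
mul   11 6 10
0     11 6 10 0
mul   11 6 0
mul   11 0
sub   11
-4    11 -4
neg   11 4
mul   44
-8    44 -8
idiv  -5
-9    -5 -9
-5    -5 -9 -5
-2    -5 -9 -5 -2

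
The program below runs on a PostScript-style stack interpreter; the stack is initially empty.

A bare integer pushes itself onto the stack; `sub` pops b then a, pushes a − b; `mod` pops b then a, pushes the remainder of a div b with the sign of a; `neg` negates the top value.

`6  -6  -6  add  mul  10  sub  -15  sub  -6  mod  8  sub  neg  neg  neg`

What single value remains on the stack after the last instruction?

6   : [6]
-6  : [6, -6]
-6  : [6, -6, -6]
add : [6, -12]
mul : [-72]
10  : [-72, 10]
sub : [-82]
-15 : [-82, -15]
sub : [-67]
-6  : [-67, -6]
mod : [-1]
8   : [-1, 8]
sub : [-9]
neg : [9]
neg : [-9]
neg : [9]

9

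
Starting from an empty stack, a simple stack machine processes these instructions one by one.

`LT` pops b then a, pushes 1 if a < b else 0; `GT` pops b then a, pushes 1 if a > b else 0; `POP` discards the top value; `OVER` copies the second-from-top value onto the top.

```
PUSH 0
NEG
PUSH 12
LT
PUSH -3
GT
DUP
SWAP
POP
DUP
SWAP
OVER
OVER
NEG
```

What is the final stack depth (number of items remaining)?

4

PUSH 0  -> [0]
NEG     -> [0]
PUSH 12 -> [0, 12]
LT      -> [1]
PUSH -3 -> [1, -3]
GT      -> [1]
DUP     -> [1, 1]
SWAP    -> [1, 1]
POP     -> [1]
DUP     -> [1, 1]
SWAP    -> [1, 1]
OVER    -> [1, 1, 1]
OVER    -> [1, 1, 1, 1]
NEG     -> [1, 1, 1, -1]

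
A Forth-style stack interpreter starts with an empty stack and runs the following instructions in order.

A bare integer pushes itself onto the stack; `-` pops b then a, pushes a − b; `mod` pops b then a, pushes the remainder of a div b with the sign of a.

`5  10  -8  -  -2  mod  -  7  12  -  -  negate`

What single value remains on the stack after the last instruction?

5       [5]
10      [5, 10]
-8      [5, 10, -8]
-       [5, 18]
-2      [5, 18, -2]
mod     [5, 0]
-       [5]
7       [5, 7]
12      [5, 7, 12]
-       [5, -5]
-       [10]
negate  [-10]

-10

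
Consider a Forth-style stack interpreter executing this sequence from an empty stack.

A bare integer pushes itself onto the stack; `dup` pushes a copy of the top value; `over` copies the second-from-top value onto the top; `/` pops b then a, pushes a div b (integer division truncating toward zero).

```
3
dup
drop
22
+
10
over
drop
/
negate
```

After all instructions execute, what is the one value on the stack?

-2

3       3
dup     3 3
drop    3
22      3 22
+       25
10      25 10
over    25 10 25
drop    25 10
/       2
negate  -2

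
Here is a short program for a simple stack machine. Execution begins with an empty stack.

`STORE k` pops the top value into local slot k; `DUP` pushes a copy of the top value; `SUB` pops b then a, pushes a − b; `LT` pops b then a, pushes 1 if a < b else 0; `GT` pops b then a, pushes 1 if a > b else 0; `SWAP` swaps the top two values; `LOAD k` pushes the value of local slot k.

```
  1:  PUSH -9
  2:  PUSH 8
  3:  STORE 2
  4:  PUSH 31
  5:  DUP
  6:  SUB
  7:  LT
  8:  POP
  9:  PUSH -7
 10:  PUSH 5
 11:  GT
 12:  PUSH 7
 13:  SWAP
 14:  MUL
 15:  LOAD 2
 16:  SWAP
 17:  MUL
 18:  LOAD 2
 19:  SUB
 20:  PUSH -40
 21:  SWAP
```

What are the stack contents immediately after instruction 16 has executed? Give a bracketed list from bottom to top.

PUSH -9 -> [-9]
PUSH 8  -> [-9, 8]
STORE 2 -> [-9]
PUSH 31 -> [-9, 31]
DUP     -> [-9, 31, 31]
SUB     -> [-9, 0]
LT      -> [1]
POP     -> []
PUSH -7 -> [-7]
PUSH 5  -> [-7, 5]
GT      -> [0]
PUSH 7  -> [0, 7]
SWAP    -> [7, 0]
MUL     -> [0]
LOAD 2  -> [0, 8]
SWAP    -> [8, 0]

[8, 0]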